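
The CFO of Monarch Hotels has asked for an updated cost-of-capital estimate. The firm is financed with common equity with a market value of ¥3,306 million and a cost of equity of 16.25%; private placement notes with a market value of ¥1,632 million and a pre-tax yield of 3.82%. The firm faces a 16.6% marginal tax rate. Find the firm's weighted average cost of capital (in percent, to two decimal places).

11.93%

Total capital V = 3306 + 1632 = 4938.
Equity: weight = 3306/4938 = 0.6695; cost = 16.25%.
Private placement notes: weight = 1632/4938 = 0.3305; after-tax cost = 3.82% × (1 − 16.6%) = 3.1859%.
WACC = 0.6695 × 16.2500% + 0.3305 × 3.1859% = 11.9323%.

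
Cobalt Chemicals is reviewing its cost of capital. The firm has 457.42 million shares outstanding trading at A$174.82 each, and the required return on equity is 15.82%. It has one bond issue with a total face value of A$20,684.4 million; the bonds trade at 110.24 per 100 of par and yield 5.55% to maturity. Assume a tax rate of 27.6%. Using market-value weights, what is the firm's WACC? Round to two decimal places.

Market value of equity E = 174.82 × 457.42m = 79966.1644m. Market value of debt D = 20684.4m × 110.24/100 = 22802.48256m.
Total capital V = 79966.1644 + 22802.48256 = 102768.64696.
Equity: weight = 79966.1644/102768.64696 = 0.7781; cost = 15.82%.
Bonds outstanding: weight = 22802.48256/102768.64696 = 0.2219; after-tax cost = 5.55% × (1 − 27.6%) = 4.0182%.
WACC = 0.7781 × 15.8200% + 0.2219 × 4.0182% = 13.2014%.

13.20%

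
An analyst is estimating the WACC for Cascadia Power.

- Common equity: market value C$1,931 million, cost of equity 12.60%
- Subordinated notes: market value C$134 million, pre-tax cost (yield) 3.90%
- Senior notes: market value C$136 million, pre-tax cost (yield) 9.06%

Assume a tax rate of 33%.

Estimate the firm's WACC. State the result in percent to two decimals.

11.59%

Total capital V = 1931 + 134 + 136 = 2201.
Equity: weight = 1931/2201 = 0.8773; cost = 12.6%.
Subordinated notes: weight = 134/2201 = 0.0609; after-tax cost = 3.9% × (1 − 33%) = 2.6130%.
Senior notes: weight = 136/2201 = 0.0618; after-tax cost = 9.06% × (1 − 33%) = 6.0702%.
WACC = 0.8773 × 12.6000% + 0.0609 × 2.6130% + 0.0618 × 6.0702% = 11.5885%.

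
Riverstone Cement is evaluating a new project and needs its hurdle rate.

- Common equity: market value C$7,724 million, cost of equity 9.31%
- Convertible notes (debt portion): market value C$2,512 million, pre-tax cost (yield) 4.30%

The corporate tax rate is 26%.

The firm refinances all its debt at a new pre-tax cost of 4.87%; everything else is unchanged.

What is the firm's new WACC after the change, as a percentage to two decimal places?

7.91%

After the change:
Total capital V = 7724 + 2512 = 10236.
Equity: weight = 7724/10236 = 0.7546; cost = 9.31%.
Convertible notes (debt portion): weight = 2512/10236 = 0.2454; after-tax cost = 4.87% × (1 − 26%) = 3.6038%.
WACC = 0.7546 × 9.3100% + 0.2454 × 3.6038% = 7.9097%.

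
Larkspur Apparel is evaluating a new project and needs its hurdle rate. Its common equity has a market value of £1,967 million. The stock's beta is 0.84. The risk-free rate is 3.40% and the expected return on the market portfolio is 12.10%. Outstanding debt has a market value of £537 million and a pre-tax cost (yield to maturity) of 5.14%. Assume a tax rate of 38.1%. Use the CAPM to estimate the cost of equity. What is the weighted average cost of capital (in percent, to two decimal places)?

9.09%

Market risk premium = 12.1% − 3.4% = 8.7%.
Cost of equity via CAPM: Re = 3.4% + 0.84 × 8.7% = 10.7080%.
Total capital V = 1967 + 537 = 2504.
Equity: weight = 1967/2504 = 0.7855; cost = 10.708%.
Debt: weight = 537/2504 = 0.2145; after-tax cost = 5.14% × (1 − 38.1%) = 3.1817%.
WACC = 0.7855 × 10.7080% + 0.2145 × 3.1817% = 9.0939%.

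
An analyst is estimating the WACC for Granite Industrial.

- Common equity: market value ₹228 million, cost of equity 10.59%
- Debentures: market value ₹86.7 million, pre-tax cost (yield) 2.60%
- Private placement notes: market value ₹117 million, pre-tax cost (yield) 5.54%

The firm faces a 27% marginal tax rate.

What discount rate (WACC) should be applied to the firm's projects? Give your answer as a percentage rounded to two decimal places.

7.07%

Total capital V = 228 + 86.7 + 117 = 431.7.
Equity: weight = 228/431.7 = 0.5281; cost = 10.59%.
Debentures: weight = 86.7/431.7 = 0.2008; after-tax cost = 2.6% × (1 − 27%) = 1.8980%.
Private placement notes: weight = 117/431.7 = 0.2710; after-tax cost = 5.54% × (1 − 27%) = 4.0442%.
WACC = 0.5281 × 10.5900% + 0.2008 × 1.8980% + 0.2710 × 4.0442% = 7.0703%.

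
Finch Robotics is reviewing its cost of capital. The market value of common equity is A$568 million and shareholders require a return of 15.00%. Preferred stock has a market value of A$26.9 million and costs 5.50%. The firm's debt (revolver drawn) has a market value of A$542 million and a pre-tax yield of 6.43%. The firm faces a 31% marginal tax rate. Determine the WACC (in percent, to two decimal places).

Total capital V = 568 + 26.9 + 542 = 1136.9.
Equity: weight = 568/1136.9 = 0.4996; cost = 15%.
Preferred: weight = 26.9/1136.9 = 0.0237; cost = 5.5%.
Revolver drawn: weight = 542/1136.9 = 0.4767; after-tax cost = 6.43% × (1 − 31%) = 4.4367%.
WACC = 0.4996 × 15.0000% + 0.0237 × 5.5000% + 0.4767 × 4.4367% = 9.7393%.

9.74%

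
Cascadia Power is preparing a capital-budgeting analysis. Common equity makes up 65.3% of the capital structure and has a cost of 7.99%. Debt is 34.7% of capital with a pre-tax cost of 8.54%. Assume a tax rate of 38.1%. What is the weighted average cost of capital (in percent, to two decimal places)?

After-tax cost of debt = 8.54% × (1 − 38.1%) = 5.2863%.
WACC = 0.653 × 7.9900% + 0.347 × 5.2863% = 7.0518%.

7.05%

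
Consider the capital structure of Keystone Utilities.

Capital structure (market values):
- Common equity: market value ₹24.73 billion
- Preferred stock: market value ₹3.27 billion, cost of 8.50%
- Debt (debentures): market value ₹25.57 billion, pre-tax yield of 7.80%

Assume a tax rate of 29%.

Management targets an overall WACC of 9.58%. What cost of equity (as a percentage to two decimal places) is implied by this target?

Total capital V = 24.73 + 3.27 + 25.57 = 53.57.
Equity weight = 24.73/53.57 = 0.4616.
Preferred weight = 3.27/53.57 = 0.0610.
Debentures weight = 25.57/53.57 = 0.4773.
Debt contribution = 0.4773 × 7.8% × (1 − 29%) = 2.6434%.
Preferred contribution = 0.0610 × 8.5% = 0.5189%.
Required equity contribution = 9.58% − 3.1622% = 6.4178%.
Re = 6.4178% / 0.4616 = 13.9021%.

13.90%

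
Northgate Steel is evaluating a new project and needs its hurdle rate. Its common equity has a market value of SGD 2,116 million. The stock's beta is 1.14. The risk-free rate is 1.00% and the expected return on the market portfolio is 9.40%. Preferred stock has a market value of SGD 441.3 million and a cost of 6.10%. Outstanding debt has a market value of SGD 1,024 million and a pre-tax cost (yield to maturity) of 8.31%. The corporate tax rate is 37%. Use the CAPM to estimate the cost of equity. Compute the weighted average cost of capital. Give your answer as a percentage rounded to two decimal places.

Market risk premium = 9.4% − 1.0% = 8.4%.
Cost of equity via CAPM: Re = 1.0% + 1.14 × 8.4% = 10.5760%.
Total capital V = 2116 + 441.3 + 1024 = 3581.3.
Equity: weight = 2116/3581.3 = 0.5908; cost = 10.576%.
Preferred: weight = 441.3/3581.3 = 0.1232; cost = 6.1%.
Debt: weight = 1024/3581.3 = 0.2859; after-tax cost = 8.31% × (1 − 37%) = 5.2353%.
WACC = 0.5908 × 10.5760% + 0.1232 × 6.1000% + 0.2859 × 5.2353% = 8.4974%.

8.50%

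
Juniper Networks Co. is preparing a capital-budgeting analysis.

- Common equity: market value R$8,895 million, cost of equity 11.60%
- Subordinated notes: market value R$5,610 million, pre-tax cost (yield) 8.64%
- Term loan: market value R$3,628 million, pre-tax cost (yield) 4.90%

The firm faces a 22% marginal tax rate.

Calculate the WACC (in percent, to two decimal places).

8.54%

Total capital V = 8895 + 5610 + 3628 = 18133.
Equity: weight = 8895/18133 = 0.4905; cost = 11.6%.
Subordinated notes: weight = 5610/18133 = 0.3094; after-tax cost = 8.64% × (1 − 22%) = 6.7392%.
Term loan: weight = 3628/18133 = 0.2001; after-tax cost = 4.9% × (1 − 22%) = 3.8220%.
WACC = 0.4905 × 11.6000% + 0.3094 × 6.7392% + 0.2001 × 3.8220% = 8.5400%.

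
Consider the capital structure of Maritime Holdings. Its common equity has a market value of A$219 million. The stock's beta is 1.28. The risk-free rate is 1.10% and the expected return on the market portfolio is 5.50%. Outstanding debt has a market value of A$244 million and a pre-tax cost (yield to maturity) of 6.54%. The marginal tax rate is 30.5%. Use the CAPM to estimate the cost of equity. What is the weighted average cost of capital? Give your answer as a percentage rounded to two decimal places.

Market risk premium = 5.5% − 1.1% = 4.4%.
Cost of equity via CAPM: Re = 1.1% + 1.28 × 4.4% = 6.7320%.
Total capital V = 219 + 244 = 463.
Equity: weight = 219/463 = 0.4730; cost = 6.732%.
Debt: weight = 244/463 = 0.5270; after-tax cost = 6.54% × (1 − 30.5%) = 4.5453%.
WACC = 0.4730 × 6.7320% + 0.5270 × 4.5453% = 5.5796%.

5.58%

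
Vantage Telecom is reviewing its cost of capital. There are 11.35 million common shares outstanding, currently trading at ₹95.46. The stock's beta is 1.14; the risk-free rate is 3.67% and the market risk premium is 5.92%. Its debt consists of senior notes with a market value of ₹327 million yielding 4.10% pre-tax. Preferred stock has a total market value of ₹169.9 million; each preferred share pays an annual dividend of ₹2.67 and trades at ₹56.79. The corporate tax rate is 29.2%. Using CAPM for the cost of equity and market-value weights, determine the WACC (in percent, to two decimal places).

Cost of equity via CAPM: Re = 3.67% + 1.14 × 5.92% = 10.4188%.
Cost of preferred: Rp = 2.67 / 56.79 = 4.7015%.
Market value of equity E = 95.46 × 11.35m = 1083.471m.
Total capital V = 1083.471 + 169.9 + 327 = 1580.371.
Equity: weight = 1083.471/1580.371 = 0.6856; cost = 10.4188%.
Preferred: weight = 169.9/1580.371 = 0.1075; cost = 4.7015%.
Senior notes: weight = 327/1580.371 = 0.2069; after-tax cost = 4.1% × (1 − 29.2%) = 2.9028%.
WACC = 0.6856 × 10.4188% + 0.1075 × 4.7015% + 0.2069 × 2.9028% = 8.2490%.

8.25%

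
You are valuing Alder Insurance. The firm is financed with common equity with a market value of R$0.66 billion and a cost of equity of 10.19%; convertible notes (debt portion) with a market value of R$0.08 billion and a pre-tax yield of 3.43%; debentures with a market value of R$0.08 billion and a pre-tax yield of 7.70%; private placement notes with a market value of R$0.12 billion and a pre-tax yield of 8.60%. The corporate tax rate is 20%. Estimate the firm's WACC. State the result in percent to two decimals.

8.79%

Total capital V = 0.66 + 0.08 + 0.08 + 0.12 = 0.94.
Equity: weight = 0.66/0.94 = 0.7021; cost = 10.19%.
Convertible notes (debt portion): weight = 0.08/0.94 = 0.0851; after-tax cost = 3.43% × (1 − 20%) = 2.7440%.
Debentures: weight = 0.08/0.94 = 0.0851; after-tax cost = 7.7% × (1 − 20%) = 6.1600%.
Private placement notes: weight = 0.12/0.94 = 0.1277; after-tax cost = 8.6% × (1 − 20%) = 6.8800%.
WACC = 0.7021 × 10.1900% + 0.0851 × 2.7440% + 0.0851 × 6.1600% + 0.1277 × 6.8800% = 8.7908%.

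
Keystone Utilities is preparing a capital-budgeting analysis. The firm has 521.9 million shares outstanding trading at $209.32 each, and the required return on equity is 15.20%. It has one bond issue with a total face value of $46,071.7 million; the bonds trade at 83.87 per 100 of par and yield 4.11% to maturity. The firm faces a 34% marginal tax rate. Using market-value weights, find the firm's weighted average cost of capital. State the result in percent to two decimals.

Market value of equity E = 209.32 × 521.9m = 109244.108m. Market value of debt D = 46071.7m × 83.87/100 = 38640.33479m.
Total capital V = 109244.108 + 38640.33479 = 147884.44279.
Equity: weight = 109244.108/147884.44279 = 0.7387; cost = 15.2%.
Bonds outstanding: weight = 38640.33479/147884.44279 = 0.2613; after-tax cost = 4.11% × (1 − 34%) = 2.7126%.
WACC = 0.7387 × 15.2000% + 0.2613 × 2.7126% = 11.9372%.

11.94%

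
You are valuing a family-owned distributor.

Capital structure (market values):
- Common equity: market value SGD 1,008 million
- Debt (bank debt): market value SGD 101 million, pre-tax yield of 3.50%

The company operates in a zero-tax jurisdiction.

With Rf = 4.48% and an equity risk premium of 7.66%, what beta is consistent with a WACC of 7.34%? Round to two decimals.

Total capital V = 1008 + 101 = 1109.
Equity weight = 1008/1109 = 0.9089.
Bank debt weight = 101/1109 = 0.0911.
Debt contribution = 0.0911 × 3.5% × (1 − 0%) = 0.3188%.
Required equity contribution = 7.34% − 0.3188% = 7.0212%  ⇒  Re = 7.7248%.
CAPM: 7.7248% = 4.48% + β × 7.66%  ⇒  β = 0.4236.

0.42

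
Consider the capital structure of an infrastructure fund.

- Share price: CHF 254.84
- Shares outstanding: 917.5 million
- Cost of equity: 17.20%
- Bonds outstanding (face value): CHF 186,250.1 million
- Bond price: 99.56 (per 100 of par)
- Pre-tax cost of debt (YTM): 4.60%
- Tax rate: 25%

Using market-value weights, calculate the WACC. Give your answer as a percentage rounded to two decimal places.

11.12%

Market value of equity E = 254.84 × 917.5m = 233815.7m. Market value of debt D = 186250.1m × 99.56/100 = 185430.59956m.
Total capital V = 233815.7 + 185430.59956 = 419246.29956.
Equity: weight = 233815.7/419246.29956 = 0.5577; cost = 17.2%.
Bonds outstanding: weight = 185430.59956/419246.29956 = 0.4423; after-tax cost = 4.6% × (1 − 25%) = 3.4500%.
WACC = 0.5577 × 17.2000% + 0.4423 × 3.4500% = 11.1184%.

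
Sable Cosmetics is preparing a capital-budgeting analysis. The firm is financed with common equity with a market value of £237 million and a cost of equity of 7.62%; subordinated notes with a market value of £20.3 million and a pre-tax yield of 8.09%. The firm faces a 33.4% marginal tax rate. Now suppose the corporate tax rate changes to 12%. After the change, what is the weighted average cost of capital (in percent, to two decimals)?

7.58%

After the change:
Total capital V = 237 + 20.3 = 257.3.
Equity: weight = 237/257.3 = 0.9211; cost = 7.62%.
Subordinated notes: weight = 20.3/257.3 = 0.0789; after-tax cost = 8.09% × (1 − 12%) = 7.1192%.
WACC = 0.9211 × 7.6200% + 0.0789 × 7.1192% = 7.5805%.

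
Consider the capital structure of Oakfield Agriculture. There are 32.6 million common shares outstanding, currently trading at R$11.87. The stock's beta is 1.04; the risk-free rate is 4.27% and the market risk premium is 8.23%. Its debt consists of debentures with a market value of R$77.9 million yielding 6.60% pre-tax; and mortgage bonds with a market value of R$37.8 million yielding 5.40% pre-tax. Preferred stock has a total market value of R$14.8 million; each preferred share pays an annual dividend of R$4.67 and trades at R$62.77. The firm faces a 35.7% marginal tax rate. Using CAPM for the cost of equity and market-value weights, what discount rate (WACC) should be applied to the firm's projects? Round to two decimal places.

10.70%

Cost of equity via CAPM: Re = 4.27% + 1.04 × 8.23% = 12.8292%.
Cost of preferred: Rp = 4.67 / 62.77 = 7.4399%.
Market value of equity E = 11.87 × 32.6m = 386.962m.
Total capital V = 386.962 + 14.8 + 77.9 + 37.8 = 517.462.
Equity: weight = 386.962/517.462 = 0.7478; cost = 12.8292%.
Preferred: weight = 14.8/517.462 = 0.0286; cost = 7.4399%.
Debentures: weight = 77.9/517.462 = 0.1505; after-tax cost = 6.6% × (1 − 35.7%) = 4.2438%.
Mortgage bonds: weight = 37.8/517.462 = 0.0730; after-tax cost = 5.4% × (1 − 35.7%) = 3.4722%.
WACC = 0.7478 × 12.8292% + 0.0286 × 7.4399% + 0.1505 × 4.2438% + 0.0730 × 3.4722% = 10.6991%.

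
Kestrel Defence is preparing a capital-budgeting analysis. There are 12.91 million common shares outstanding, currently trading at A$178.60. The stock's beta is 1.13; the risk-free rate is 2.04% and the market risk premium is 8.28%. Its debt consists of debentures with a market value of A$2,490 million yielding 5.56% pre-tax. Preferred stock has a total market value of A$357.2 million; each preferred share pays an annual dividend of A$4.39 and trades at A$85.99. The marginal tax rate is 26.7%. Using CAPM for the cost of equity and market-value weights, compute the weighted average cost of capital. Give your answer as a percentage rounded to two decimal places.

Cost of equity via CAPM: Re = 2.04% + 1.13 × 8.28% = 11.3964%.
Cost of preferred: Rp = 4.39 / 85.99 = 5.1052%.
Market value of equity E = 178.6 × 12.91m = 2305.726m.
Total capital V = 2305.726 + 357.2 + 2490 = 5152.926.
Equity: weight = 2305.726/5152.926 = 0.4475; cost = 11.3964%.
Preferred: weight = 357.2/5152.926 = 0.0693; cost = 5.1052%.
Debentures: weight = 2490/5152.926 = 0.4832; after-tax cost = 5.56% × (1 − 26.7%) = 4.0755%.
WACC = 0.4475 × 11.3964% + 0.0693 × 5.1052% + 0.4832 × 4.0755% = 7.4227%.

7.42%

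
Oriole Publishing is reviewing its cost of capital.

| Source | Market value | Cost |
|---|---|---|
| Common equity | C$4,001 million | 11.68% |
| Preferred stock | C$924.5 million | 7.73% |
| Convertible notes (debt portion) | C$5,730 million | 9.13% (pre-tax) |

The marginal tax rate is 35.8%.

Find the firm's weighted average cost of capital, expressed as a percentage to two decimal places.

Total capital V = 4001 + 924.5 + 5730 = 10655.5.
Equity: weight = 4001/10655.5 = 0.3755; cost = 11.68%.
Preferred: weight = 924.5/10655.5 = 0.0868; cost = 7.73%.
Convertible notes (debt portion): weight = 5730/10655.5 = 0.5378; after-tax cost = 9.13% × (1 − 35.8%) = 5.8615%.
WACC = 0.3755 × 11.6800% + 0.0868 × 7.7300% + 0.5378 × 5.8615% = 8.2084%.

8.21%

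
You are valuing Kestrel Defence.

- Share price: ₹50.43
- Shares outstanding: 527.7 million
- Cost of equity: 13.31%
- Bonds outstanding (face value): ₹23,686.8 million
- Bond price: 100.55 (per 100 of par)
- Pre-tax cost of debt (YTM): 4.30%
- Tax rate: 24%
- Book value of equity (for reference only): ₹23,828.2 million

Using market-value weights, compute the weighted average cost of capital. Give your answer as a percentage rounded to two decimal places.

8.57%

Market value of equity E = 50.43 × 527.7m = 26611.911m. Market value of debt D = 23686.8m × 100.55/100 = 23817.0774m.
Total capital V = 26611.911 + 23817.0774 = 50428.9884.
Equity: weight = 26611.911/50428.9884 = 0.5277; cost = 13.31%.
Bonds outstanding: weight = 23817.0774/50428.9884 = 0.4723; after-tax cost = 4.3% × (1 − 24%) = 3.2680%.
WACC = 0.5277 × 13.3100% + 0.4723 × 3.2680% = 8.5673%.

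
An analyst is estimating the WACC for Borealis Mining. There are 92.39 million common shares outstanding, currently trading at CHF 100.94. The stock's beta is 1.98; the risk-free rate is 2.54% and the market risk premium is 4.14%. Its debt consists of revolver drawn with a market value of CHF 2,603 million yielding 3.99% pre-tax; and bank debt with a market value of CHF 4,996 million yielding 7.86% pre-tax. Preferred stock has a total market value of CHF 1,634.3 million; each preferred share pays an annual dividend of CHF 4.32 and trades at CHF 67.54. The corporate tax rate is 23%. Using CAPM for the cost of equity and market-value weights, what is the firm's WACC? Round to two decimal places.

8.02%

Cost of equity via CAPM: Re = 2.54% + 1.98 × 4.14% = 10.7372%.
Cost of preferred: Rp = 4.32 / 67.54 = 6.3962%.
Market value of equity E = 100.94 × 92.39m = 9325.8466m.
Total capital V = 9325.8466 + 1634.3 + 2603 + 4996 = 18559.1466.
Equity: weight = 9325.8466/18559.1466 = 0.5025; cost = 10.7372%.
Preferred: weight = 1634.3/18559.1466 = 0.0881; cost = 6.3962%.
Revolver drawn: weight = 2603/18559.1466 = 0.1403; after-tax cost = 3.99% × (1 − 23%) = 3.0723%.
Bank debt: weight = 4996/18559.1466 = 0.2692; after-tax cost = 7.86% × (1 − 23%) = 6.0522%.
WACC = 0.5025 × 10.7372% + 0.0881 × 6.3962% + 0.1403 × 3.0723% + 0.2692 × 6.0522% = 8.0187%.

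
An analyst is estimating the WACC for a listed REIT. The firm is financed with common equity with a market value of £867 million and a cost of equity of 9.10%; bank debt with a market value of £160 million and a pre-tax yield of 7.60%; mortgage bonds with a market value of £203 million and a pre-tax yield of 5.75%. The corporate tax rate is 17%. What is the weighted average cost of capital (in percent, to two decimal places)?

Total capital V = 867 + 160 + 203 = 1230.
Equity: weight = 867/1230 = 0.7049; cost = 9.1%.
Bank debt: weight = 160/1230 = 0.1301; after-tax cost = 7.6% × (1 − 17%) = 6.3080%.
Mortgage bonds: weight = 203/1230 = 0.1650; after-tax cost = 5.75% × (1 − 17%) = 4.7725%.
WACC = 0.7049 × 9.1000% + 0.1301 × 6.3080% + 0.1650 × 4.7725% = 8.0226%.

8.02%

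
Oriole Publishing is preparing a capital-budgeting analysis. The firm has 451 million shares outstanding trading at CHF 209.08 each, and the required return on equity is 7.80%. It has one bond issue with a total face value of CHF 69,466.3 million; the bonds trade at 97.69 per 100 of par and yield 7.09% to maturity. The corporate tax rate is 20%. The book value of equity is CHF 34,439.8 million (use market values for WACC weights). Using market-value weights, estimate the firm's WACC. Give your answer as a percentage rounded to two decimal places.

6.91%

Market value of equity E = 209.08 × 451m = 94295.08m. Market value of debt D = 69466.3m × 97.69/100 = 67861.62847m.
Total capital V = 94295.08 + 67861.62847 = 162156.70847.
Equity: weight = 94295.08/162156.70847 = 0.5815; cost = 7.8%.
Bonds outstanding: weight = 67861.62847/162156.70847 = 0.4185; after-tax cost = 7.09% × (1 − 20%) = 5.6720%.
WACC = 0.5815 × 7.8000% + 0.4185 × 5.6720% = 6.9094%.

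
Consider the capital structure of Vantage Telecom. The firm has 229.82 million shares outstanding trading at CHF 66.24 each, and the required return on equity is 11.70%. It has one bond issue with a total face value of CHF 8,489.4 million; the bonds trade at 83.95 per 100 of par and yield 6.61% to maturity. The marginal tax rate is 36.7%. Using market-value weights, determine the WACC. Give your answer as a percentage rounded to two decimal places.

9.30%

Market value of equity E = 66.24 × 229.82m = 15223.2768m. Market value of debt D = 8489.4m × 83.95/100 = 7126.8513m.
Total capital V = 15223.2768 + 7126.8513 = 22350.1281.
Equity: weight = 15223.2768/22350.1281 = 0.6811; cost = 11.7%.
Bonds outstanding: weight = 7126.8513/22350.1281 = 0.3189; after-tax cost = 6.61% × (1 − 36.7%) = 4.1841%.
WACC = 0.6811 × 11.7000% + 0.3189 × 4.1841% = 9.3034%.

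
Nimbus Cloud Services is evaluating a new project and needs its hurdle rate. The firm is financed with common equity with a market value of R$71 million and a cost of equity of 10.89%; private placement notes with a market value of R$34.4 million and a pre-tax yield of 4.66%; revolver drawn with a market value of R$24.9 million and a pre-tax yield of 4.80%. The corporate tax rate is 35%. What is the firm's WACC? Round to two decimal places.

Total capital V = 71 + 34.4 + 24.9 = 130.3.
Equity: weight = 71/130.3 = 0.5449; cost = 10.89%.
Private placement notes: weight = 34.4/130.3 = 0.2640; after-tax cost = 4.66% × (1 − 35%) = 3.0290%.
Revolver drawn: weight = 24.9/130.3 = 0.1911; after-tax cost = 4.8% × (1 − 35%) = 3.1200%.
WACC = 0.5449 × 10.8900% + 0.2640 × 3.0290% + 0.1911 × 3.1200% = 7.3298%.

7.33%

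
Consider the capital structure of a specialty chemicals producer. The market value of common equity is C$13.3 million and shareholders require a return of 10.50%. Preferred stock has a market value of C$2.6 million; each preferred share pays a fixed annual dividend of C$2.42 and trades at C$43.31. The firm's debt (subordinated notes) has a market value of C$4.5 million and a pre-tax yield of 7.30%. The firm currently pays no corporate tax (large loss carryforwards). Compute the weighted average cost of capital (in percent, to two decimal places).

9.17%

Cost of preferred: Rp = 2.42 / 43.31 = 5.5876%.
Total capital V = 13.3 + 2.6 + 4.5 = 20.4.
Equity: weight = 13.3/20.4 = 0.6520; cost = 10.5%.
Preferred: weight = 2.6/20.4 = 0.1275; cost = 5.5876%.
Subordinated notes: weight = 4.5/20.4 = 0.2206; after-tax cost = 7.3% × (1 − 0%) = 7.3000%.
WACC = 0.6520 × 10.5000% + 0.1275 × 5.5876% + 0.2206 × 7.3000% = 9.1680%.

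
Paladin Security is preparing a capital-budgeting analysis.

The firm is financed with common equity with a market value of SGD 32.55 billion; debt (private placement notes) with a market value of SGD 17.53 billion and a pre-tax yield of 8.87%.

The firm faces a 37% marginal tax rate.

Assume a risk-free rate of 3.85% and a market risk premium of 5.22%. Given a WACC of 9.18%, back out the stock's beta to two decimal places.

1.39

Total capital V = 32.55 + 17.53 = 50.08.
Equity weight = 32.55/50.08 = 0.6500.
Private placement notes weight = 17.53/50.08 = 0.3500.
Debt contribution = 0.3500 × 8.87% × (1 − 37%) = 1.9561%.
Required equity contribution = 9.18% − 1.9561% = 7.2239%  ⇒  Re = 11.1144%.
CAPM: 11.1144% = 3.85% + β × 5.22%  ⇒  β = 1.3917.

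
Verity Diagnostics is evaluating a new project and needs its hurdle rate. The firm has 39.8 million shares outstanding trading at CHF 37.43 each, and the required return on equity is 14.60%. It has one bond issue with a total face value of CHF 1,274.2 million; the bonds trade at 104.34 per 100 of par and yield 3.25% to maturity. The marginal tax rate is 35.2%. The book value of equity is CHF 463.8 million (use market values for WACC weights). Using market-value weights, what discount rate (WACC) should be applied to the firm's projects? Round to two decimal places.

8.71%

Market value of equity E = 37.43 × 39.8m = 1489.714m. Market value of debt D = 1274.2m × 104.34/100 = 1329.50028m.
Total capital V = 1489.714 + 1329.50028 = 2819.21428.
Equity: weight = 1489.714/2819.21428 = 0.5284; cost = 14.6%.
Bonds outstanding: weight = 1329.50028/2819.21428 = 0.4716; after-tax cost = 3.25% × (1 − 35.2%) = 2.1060%.
WACC = 0.5284 × 14.6000% + 0.4716 × 2.1060% = 8.7080%.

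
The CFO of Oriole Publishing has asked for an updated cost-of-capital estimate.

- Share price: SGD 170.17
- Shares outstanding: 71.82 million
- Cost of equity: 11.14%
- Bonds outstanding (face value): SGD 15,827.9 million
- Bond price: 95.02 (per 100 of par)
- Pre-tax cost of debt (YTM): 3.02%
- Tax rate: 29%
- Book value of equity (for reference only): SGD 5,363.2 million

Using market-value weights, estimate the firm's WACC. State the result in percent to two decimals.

6.18%

Market value of equity E = 170.17 × 71.82m = 12221.6094m. Market value of debt D = 15827.9m × 95.02/100 = 15039.67058m.
Total capital V = 12221.6094 + 15039.67058 = 27261.27998.
Equity: weight = 12221.6094/27261.27998 = 0.4483; cost = 11.14%.
Bonds outstanding: weight = 15039.67058/27261.27998 = 0.5517; after-tax cost = 3.02% × (1 − 29%) = 2.1442%.
WACC = 0.4483 × 11.1400% + 0.5517 × 2.1442% = 6.1771%.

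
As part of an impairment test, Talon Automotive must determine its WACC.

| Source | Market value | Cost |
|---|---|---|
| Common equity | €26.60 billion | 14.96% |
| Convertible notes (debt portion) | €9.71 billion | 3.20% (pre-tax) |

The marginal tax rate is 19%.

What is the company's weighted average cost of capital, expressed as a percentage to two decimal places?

Total capital V = 26.6 + 9.71 = 36.31.
Equity: weight = 26.6/36.31 = 0.7326; cost = 14.96%.
Convertible notes (debt portion): weight = 9.71/36.31 = 0.2674; after-tax cost = 3.2% × (1 − 19%) = 2.5920%.
WACC = 0.7326 × 14.9600% + 0.2674 × 2.5920% = 11.6526%.

11.65%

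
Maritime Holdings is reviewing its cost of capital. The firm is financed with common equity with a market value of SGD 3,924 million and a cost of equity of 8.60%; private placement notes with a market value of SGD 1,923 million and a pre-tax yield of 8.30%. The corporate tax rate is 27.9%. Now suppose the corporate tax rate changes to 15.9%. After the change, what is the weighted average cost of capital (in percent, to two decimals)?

After the change:
Total capital V = 3924 + 1923 = 5847.
Equity: weight = 3924/5847 = 0.6711; cost = 8.6%.
Private placement notes: weight = 1923/5847 = 0.3289; after-tax cost = 8.3% × (1 − 15.9%) = 6.9803%.
WACC = 0.6711 × 8.6000% + 0.3289 × 6.9803% = 8.0673%.

8.07%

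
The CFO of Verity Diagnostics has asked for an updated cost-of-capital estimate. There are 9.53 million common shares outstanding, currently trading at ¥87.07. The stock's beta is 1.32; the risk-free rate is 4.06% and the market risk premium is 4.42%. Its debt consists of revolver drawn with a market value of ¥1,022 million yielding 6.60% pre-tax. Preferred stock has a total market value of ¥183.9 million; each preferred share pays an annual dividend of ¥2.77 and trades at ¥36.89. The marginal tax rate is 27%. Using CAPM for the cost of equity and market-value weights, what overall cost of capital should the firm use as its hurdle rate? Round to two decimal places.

7.13%

Cost of equity via CAPM: Re = 4.06% + 1.32 × 4.42% = 9.8944%.
Cost of preferred: Rp = 2.77 / 36.89 = 7.5088%.
Market value of equity E = 87.07 × 9.53m = 829.7771m.
Total capital V = 829.7771 + 183.9 + 1022 = 2035.6771.
Equity: weight = 829.7771/2035.6771 = 0.4076; cost = 9.8944%.
Preferred: weight = 183.9/2035.6771 = 0.0903; cost = 7.5088%.
Revolver drawn: weight = 1022/2035.6771 = 0.5020; after-tax cost = 6.6% × (1 − 27%) = 4.8180%.
WACC = 0.4076 × 9.8944% + 0.0903 × 7.5088% + 0.5020 × 4.8180% = 7.1303%.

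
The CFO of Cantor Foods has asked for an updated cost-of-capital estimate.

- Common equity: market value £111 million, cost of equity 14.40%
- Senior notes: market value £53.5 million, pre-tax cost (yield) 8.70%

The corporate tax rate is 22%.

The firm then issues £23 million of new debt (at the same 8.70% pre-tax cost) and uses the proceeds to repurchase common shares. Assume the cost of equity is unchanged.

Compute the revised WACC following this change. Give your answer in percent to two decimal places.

After the change:
Total capital V = 88 + 76.5 = 164.5.
Equity: weight = 88/164.5 = 0.5350; cost = 14.4%.
Senior notes: weight = 76.5/164.5 = 0.4650; after-tax cost = 8.7% × (1 − 22%) = 6.7860%.
WACC = 0.5350 × 14.4000% + 0.4650 × 6.7860% = 10.8591%.

10.86%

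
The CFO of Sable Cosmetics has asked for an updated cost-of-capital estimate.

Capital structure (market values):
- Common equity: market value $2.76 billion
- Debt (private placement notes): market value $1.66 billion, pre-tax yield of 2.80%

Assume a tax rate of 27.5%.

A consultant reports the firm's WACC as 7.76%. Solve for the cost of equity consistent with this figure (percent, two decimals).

11.21%

Total capital V = 2.76 + 1.66 = 4.42.
Equity weight = 2.76/4.42 = 0.6244.
Private placement notes weight = 1.66/4.42 = 0.3756.
Debt contribution = 0.3756 × 2.8% × (1 − 27.5%) = 0.7624%.
Required equity contribution = 7.76% − 0.7624% = 6.9976%.
Re = 6.9976% / 0.6244 = 11.2063%.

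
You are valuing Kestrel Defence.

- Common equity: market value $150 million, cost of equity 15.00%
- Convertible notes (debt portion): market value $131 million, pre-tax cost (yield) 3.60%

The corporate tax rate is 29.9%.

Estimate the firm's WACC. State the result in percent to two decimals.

9.18%

Total capital V = 150 + 131 = 281.
Equity: weight = 150/281 = 0.5338; cost = 15%.
Convertible notes (debt portion): weight = 131/281 = 0.4662; after-tax cost = 3.6% × (1 − 29.9%) = 2.5236%.
WACC = 0.5338 × 15.0000% + 0.4662 × 2.5236% = 9.1836%.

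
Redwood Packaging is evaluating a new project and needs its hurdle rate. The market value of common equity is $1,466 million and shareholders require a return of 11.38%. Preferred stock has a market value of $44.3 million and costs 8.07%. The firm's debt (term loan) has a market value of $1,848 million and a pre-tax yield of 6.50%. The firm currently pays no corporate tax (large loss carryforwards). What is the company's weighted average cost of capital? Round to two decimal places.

Total capital V = 1466 + 44.3 + 1848 = 3358.3.
Equity: weight = 1466/3358.3 = 0.4365; cost = 11.38%.
Preferred: weight = 44.3/3358.3 = 0.0132; cost = 8.07%.
Term loan: weight = 1848/3358.3 = 0.5503; after-tax cost = 6.5% × (1 − 0%) = 6.5000%.
WACC = 0.4365 × 11.3800% + 0.0132 × 8.0700% + 0.5503 × 6.5000% = 8.6510%.

8.65%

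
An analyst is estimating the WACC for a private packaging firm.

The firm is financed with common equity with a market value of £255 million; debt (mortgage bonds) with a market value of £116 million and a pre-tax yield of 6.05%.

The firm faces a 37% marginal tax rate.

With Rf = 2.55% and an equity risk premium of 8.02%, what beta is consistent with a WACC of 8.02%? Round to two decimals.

Total capital V = 255 + 116 = 371.
Equity weight = 255/371 = 0.6873.
Mortgage bonds weight = 116/371 = 0.3127.
Debt contribution = 0.3127 × 6.05% × (1 − 37%) = 1.1917%.
Required equity contribution = 8.02% − 1.1917% = 6.8283%  ⇒  Re = 9.9345%.
CAPM: 9.9345% = 2.55% + β × 8.02%  ⇒  β = 0.9208.

0.92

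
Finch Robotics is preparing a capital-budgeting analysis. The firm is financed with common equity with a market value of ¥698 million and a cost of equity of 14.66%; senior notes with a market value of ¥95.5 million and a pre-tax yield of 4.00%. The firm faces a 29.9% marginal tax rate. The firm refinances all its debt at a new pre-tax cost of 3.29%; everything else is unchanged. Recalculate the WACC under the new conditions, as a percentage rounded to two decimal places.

13.17%

After the change:
Total capital V = 698 + 95.5 = 793.5.
Equity: weight = 698/793.5 = 0.8796; cost = 14.66%.
Senior notes: weight = 95.5/793.5 = 0.1204; after-tax cost = 3.29% × (1 − 29.9%) = 2.3063%.
WACC = 0.8796 × 14.6600% + 0.1204 × 2.3063% = 13.1732%.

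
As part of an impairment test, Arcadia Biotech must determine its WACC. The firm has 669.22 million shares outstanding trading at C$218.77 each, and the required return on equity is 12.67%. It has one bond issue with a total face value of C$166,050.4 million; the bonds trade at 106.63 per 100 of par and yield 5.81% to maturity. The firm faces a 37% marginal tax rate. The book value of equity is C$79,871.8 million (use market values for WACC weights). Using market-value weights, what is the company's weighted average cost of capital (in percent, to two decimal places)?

Market value of equity E = 218.77 × 669.22m = 146405.2594m. Market value of debt D = 166050.4m × 106.63/100 = 177059.54152m.
Total capital V = 146405.2594 + 177059.54152 = 323464.80092.
Equity: weight = 146405.2594/323464.80092 = 0.4526; cost = 12.67%.
Bonds outstanding: weight = 177059.54152/323464.80092 = 0.5474; after-tax cost = 5.81% × (1 − 37%) = 3.6603%.
WACC = 0.4526 × 12.6700% + 0.5474 × 3.6603% = 7.7382%.

7.74%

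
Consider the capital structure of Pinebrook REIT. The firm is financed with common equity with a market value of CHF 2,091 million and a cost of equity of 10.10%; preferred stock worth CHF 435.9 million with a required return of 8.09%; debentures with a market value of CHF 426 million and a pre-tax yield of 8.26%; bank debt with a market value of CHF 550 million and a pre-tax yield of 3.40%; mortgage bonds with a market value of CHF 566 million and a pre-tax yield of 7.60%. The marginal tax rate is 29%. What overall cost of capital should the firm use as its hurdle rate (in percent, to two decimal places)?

7.75%

Total capital V = 2091 + 435.9 + 426 + 550 + 566 = 4068.9.
Equity: weight = 2091/4068.9 = 0.5139; cost = 10.1%.
Preferred: weight = 435.9/4068.9 = 0.1071; cost = 8.09%.
Debentures: weight = 426/4068.9 = 0.1047; after-tax cost = 8.26% × (1 − 29%) = 5.8646%.
Bank debt: weight = 550/4068.9 = 0.1352; after-tax cost = 3.4% × (1 − 29%) = 2.4140%.
Mortgage bonds: weight = 566/4068.9 = 0.1391; after-tax cost = 7.6% × (1 − 29%) = 5.3960%.
WACC = 0.5139 × 10.1000% + 0.1071 × 8.0900% + 0.1047 × 5.8646% + 0.1352 × 2.4140% + 0.1391 × 5.3960% = 7.7480%.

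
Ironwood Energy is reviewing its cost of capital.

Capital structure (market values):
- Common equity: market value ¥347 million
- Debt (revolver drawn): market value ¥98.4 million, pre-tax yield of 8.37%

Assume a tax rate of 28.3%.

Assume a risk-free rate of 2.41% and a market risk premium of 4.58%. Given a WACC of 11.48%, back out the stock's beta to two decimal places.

2.32

Total capital V = 347 + 98.4 = 445.4.
Equity weight = 347/445.4 = 0.7791.
Revolver drawn weight = 98.4/445.4 = 0.2209.
Debt contribution = 0.2209 × 8.37% × (1 − 28.3%) = 1.3258%.
Required equity contribution = 11.48% − 1.3258% = 10.1542%  ⇒  Re = 13.0336%.
CAPM: 13.0336% = 2.41% + β × 4.58%  ⇒  β = 2.3196.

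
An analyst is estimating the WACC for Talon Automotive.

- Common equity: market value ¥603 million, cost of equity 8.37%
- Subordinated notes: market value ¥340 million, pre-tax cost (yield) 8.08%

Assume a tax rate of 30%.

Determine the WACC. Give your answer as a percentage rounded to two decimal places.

7.39%

Total capital V = 603 + 340 = 943.
Equity: weight = 603/943 = 0.6394; cost = 8.37%.
Subordinated notes: weight = 340/943 = 0.3606; after-tax cost = 8.08% × (1 − 30%) = 5.6560%.
WACC = 0.6394 × 8.3700% + 0.3606 × 5.6560% = 7.3915%.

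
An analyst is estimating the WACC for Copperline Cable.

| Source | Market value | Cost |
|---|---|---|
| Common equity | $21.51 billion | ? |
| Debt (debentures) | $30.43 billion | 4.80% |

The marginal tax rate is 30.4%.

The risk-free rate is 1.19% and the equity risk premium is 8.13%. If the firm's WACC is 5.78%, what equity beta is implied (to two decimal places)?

0.99

Total capital V = 21.51 + 30.43 = 51.94.
Equity weight = 21.51/51.94 = 0.4141.
Debentures weight = 30.43/51.94 = 0.5859.
Debt contribution = 0.5859 × 4.8% × (1 − 30.4%) = 1.9573%.
Required equity contribution = 5.78% − 1.9573% = 3.8227%  ⇒  Re = 9.2307%.
CAPM: 9.2307% = 1.19% + β × 8.13%  ⇒  β = 0.9890.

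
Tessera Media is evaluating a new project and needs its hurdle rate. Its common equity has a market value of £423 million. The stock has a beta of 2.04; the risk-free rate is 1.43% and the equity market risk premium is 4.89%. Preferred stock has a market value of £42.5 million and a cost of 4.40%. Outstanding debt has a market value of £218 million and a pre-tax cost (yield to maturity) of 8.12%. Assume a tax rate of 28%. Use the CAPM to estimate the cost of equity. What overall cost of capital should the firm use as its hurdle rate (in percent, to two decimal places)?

Cost of equity via CAPM: Re = 1.43% + 2.04 × 4.89% = 11.4056%.
Total capital V = 423 + 42.5 + 218 = 683.5.
Equity: weight = 423/683.5 = 0.6189; cost = 11.4056%.
Preferred: weight = 42.5/683.5 = 0.0622; cost = 4.4%.
Debt: weight = 218/683.5 = 0.3189; after-tax cost = 8.12% × (1 − 28%) = 5.8464%.
WACC = 0.6189 × 11.4056% + 0.0622 × 4.4000% + 0.3189 × 5.8464% = 9.1969%.

9.20%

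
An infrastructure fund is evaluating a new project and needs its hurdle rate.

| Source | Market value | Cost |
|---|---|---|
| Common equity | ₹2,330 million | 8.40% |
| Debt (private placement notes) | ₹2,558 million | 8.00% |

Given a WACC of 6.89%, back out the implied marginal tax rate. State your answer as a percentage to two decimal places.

31.07%

Total capital V = 2330 + 2558 = 4888.
Equity weight = 2330/4888 = 0.4767.
Private placement notes weight = 2558/4888 = 0.5233.
Equity contribution = 0.4767 × 8.4% = 4.0041%.
Debt contribution must be 6.89% − 4.0041% = 2.8859%.
0.5233 × 8% × (1 − T) = 2.8859%  ⇒  (1 − T) = 0.6893.
T = 31.0676%.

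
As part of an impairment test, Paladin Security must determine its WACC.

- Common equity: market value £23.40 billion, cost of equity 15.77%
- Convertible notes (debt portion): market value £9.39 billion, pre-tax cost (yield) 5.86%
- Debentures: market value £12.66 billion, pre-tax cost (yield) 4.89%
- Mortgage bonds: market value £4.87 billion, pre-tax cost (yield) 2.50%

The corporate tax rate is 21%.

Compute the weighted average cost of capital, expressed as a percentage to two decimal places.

9.36%

Total capital V = 23.4 + 9.39 + 12.66 + 4.87 = 50.32.
Equity: weight = 23.4/50.32 = 0.4650; cost = 15.77%.
Convertible notes (debt portion): weight = 9.39/50.32 = 0.1866; after-tax cost = 5.86% × (1 − 21%) = 4.6294%.
Debentures: weight = 12.66/50.32 = 0.2516; after-tax cost = 4.89% × (1 − 21%) = 3.8631%.
Mortgage bonds: weight = 4.87/50.32 = 0.0968; after-tax cost = 2.5% × (1 − 21%) = 1.9750%.
WACC = 0.4650 × 15.7700% + 0.1866 × 4.6294% + 0.2516 × 3.8631% + 0.0968 × 1.9750% = 9.3604%.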